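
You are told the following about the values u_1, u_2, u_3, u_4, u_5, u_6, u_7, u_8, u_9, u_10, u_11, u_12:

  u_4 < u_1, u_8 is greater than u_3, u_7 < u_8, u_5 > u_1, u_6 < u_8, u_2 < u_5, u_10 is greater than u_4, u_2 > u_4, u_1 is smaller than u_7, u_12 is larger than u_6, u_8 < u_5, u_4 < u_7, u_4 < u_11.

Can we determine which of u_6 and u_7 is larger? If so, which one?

undetermined

Following every chain through u_6: above u_6 we get u_12, u_8, u_5.
u_7 is not reached, and no chain runs the other way from u_7 to u_6.
So the given relations leave the order of u_6 and u_7 undetermined.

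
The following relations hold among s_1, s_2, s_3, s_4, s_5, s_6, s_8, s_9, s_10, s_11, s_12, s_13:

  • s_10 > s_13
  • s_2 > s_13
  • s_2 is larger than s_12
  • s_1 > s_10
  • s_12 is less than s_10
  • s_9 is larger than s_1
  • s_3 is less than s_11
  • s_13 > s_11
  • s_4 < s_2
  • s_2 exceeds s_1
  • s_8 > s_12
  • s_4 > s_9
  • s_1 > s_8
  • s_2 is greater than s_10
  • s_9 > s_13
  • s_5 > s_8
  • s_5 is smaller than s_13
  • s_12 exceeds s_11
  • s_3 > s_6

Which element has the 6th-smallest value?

s_5

Piecing the relations together gives one ordering: s_6 < s_3 < s_11 < s_12 < s_8 < s_5 < s_13 < s_10 < s_1 < s_9 < s_4 < s_2.
Counting 6 from the smallest end gives s_5.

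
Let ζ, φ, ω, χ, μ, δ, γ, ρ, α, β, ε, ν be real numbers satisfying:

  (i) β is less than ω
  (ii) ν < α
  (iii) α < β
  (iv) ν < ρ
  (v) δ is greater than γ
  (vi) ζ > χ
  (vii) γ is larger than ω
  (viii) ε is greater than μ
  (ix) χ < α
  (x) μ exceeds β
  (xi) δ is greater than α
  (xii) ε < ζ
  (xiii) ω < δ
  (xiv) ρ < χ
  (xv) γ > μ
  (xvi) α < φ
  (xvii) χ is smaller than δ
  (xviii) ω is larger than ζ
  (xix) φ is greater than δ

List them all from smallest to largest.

The consecutive links are each given: ν < ρ; ρ < χ; χ < α; α < β; β < μ; μ < ε; ε < ζ; ζ < ω; ω < γ; γ < δ; δ < φ.

ν < ρ < χ < α < β < μ < ε < ζ < ω < γ < δ < φ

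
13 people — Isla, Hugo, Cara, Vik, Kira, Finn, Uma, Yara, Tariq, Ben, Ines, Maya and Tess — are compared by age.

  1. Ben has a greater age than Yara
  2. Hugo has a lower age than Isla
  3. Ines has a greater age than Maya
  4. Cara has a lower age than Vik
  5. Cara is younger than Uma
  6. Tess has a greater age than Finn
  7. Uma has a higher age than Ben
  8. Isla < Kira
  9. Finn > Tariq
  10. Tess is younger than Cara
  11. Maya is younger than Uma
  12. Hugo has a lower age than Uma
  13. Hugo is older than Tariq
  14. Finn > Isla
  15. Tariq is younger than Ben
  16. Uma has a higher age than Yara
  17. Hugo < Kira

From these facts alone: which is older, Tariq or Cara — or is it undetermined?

Chaining the given relations: Tariq < Hugo < Isla < Finn < Tess < Cara.
So Cara is older.

Cara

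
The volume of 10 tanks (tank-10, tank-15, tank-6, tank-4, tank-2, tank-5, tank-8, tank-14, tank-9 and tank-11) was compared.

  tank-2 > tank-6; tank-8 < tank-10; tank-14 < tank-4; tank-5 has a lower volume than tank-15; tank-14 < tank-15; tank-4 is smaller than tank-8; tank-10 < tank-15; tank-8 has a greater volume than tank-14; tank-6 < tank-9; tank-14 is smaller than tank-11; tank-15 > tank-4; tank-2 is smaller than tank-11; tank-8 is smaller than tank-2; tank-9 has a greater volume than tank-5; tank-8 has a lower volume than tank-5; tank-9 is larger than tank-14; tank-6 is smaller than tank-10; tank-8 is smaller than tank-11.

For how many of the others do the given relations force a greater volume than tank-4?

7

From tank-4 the given relations immediately reach tank-8, tank-15.
From those, tank-10, tank-5, tank-2, tank-11 — 6 in total.
From those, tank-9 — 7 in total.
Nothing else is reachable above tank-4; 7 in all.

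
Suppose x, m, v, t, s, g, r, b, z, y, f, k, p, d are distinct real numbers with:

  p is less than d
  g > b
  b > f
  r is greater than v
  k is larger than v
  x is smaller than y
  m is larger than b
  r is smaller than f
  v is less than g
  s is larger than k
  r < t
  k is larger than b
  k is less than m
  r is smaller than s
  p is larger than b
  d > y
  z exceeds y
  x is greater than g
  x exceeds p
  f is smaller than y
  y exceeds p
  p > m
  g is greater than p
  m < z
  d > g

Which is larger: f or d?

Following the relations from f: f < b < k < m < p < g < x < y < d.
So f < d; d is the larger of the two.

d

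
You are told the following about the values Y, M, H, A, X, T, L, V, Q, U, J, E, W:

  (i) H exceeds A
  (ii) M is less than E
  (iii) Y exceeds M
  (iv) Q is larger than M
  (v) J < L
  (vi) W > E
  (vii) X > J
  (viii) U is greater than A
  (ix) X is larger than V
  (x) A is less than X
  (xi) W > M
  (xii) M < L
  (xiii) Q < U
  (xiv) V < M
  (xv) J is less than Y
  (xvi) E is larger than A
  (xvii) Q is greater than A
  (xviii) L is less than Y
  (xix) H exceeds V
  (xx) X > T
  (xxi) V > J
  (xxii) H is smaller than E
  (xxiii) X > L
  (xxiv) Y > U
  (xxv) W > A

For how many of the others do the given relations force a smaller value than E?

5

From E the given relations immediately reach A, M, H.
From those, V — 4 in total.
From those, J — 5 in total.
Nothing else is reachable below E; 5 in all.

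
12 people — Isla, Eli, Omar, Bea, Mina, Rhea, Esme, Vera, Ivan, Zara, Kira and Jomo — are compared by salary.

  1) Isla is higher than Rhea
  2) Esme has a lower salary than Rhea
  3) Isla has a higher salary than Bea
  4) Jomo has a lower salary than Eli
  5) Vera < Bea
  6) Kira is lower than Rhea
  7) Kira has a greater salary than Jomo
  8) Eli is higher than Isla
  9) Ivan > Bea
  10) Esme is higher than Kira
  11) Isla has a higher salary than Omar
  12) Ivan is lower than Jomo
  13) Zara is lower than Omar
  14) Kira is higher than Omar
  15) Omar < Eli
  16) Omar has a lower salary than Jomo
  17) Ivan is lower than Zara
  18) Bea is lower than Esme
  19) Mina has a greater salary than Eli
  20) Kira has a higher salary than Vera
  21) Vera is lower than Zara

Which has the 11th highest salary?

The consecutive relations fix a unique order: Vera < Bea < Ivan < Zara < Omar < Jomo < Kira < Esme < Rhea < Isla < Eli < Mina.
The 11th largest is Bea.

Bea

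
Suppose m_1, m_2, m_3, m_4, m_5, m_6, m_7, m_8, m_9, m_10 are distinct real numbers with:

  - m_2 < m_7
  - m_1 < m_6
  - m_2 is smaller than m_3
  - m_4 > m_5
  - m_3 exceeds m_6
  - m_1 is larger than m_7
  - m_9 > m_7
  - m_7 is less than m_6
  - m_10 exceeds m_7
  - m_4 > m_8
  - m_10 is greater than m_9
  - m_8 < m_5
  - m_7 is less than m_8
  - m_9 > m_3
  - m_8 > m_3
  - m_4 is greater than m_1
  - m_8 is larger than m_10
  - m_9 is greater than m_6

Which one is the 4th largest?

m_10

The consecutive relations fix a unique order: m_2 < m_7 < m_1 < m_6 < m_3 < m_9 < m_10 < m_8 < m_5 < m_4.
Counting 4 from the largest end gives m_10.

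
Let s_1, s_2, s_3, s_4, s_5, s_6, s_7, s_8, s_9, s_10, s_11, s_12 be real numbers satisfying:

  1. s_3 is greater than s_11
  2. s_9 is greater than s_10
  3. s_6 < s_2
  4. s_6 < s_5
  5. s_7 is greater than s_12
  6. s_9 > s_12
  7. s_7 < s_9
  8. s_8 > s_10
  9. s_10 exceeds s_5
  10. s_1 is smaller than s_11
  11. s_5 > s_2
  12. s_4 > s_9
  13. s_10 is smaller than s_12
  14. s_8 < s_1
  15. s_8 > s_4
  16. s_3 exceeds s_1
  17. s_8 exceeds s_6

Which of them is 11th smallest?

s_11

Chaining the given pairs: s_6 < s_2 < s_5 < s_10 < s_12 < s_7 < s_9 < s_4 < s_8 < s_1 < s_11 < s_3.
Counting 11 from the smallest end gives s_11.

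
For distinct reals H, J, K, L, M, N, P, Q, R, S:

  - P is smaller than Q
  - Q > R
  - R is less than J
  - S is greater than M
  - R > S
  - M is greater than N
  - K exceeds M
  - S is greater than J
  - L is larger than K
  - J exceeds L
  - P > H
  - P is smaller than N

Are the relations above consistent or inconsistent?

We have R < J stated directly, yet also J < S < R by chaining the others — so J < R. Contradiction.

inconsistent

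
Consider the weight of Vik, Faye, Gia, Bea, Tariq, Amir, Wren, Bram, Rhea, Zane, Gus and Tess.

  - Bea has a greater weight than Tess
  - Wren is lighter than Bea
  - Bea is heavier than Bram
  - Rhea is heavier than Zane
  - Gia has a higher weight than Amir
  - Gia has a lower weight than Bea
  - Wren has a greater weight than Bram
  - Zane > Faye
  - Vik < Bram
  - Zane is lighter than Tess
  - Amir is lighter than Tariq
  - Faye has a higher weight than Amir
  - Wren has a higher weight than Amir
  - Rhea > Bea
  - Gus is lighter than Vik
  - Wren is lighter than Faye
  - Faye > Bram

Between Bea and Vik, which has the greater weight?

Chaining the given relations: Vik < Bram < Wren < Faye < Zane < Tess < Bea.
So Vik < Bea; Bea is the heavier of the two.

Bea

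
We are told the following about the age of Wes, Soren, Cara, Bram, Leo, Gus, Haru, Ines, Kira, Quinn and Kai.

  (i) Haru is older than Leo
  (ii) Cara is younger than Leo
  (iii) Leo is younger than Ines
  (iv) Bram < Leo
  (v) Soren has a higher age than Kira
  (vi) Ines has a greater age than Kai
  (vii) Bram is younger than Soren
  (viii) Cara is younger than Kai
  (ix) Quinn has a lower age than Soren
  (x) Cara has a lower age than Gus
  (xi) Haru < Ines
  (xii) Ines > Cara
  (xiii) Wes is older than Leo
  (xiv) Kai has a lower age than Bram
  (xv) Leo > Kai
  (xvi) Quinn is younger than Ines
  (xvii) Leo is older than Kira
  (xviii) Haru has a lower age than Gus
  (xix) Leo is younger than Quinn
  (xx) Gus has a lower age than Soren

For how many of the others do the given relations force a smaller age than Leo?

Directly below Leo: Cara, Kai, Kira, Bram.
Nothing else is reachable below Leo; 4 in all.

4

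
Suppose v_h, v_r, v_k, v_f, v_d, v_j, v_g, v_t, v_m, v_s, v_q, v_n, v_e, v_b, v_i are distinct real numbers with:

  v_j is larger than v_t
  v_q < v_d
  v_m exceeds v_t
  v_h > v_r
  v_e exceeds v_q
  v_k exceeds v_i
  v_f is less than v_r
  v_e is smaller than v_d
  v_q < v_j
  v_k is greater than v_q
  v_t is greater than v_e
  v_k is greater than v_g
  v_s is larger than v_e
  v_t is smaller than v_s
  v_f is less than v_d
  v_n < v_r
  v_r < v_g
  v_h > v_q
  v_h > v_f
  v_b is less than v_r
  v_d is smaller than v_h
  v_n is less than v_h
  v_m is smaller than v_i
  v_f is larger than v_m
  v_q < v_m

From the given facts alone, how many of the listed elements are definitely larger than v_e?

Directly above v_e: v_t, v_d, v_s.
One step further: v_m, v_j, v_h (6 so far).
One step further: v_f, v_i (8 so far).
One step further: v_r, v_k (10 so far).
One step further: v_g (11 so far).
No other element is forced above v_e by the given relations, so the count is 11.

11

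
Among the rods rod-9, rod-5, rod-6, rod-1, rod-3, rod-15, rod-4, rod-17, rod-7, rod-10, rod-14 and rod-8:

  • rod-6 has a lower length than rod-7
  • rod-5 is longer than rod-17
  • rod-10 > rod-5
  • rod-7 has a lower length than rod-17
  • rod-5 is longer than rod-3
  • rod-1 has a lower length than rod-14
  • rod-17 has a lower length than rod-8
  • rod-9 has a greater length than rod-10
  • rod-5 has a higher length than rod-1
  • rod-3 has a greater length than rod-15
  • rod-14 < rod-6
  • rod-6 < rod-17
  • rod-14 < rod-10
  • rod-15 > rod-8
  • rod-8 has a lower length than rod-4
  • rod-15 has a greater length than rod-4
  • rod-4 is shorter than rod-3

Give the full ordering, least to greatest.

rod-1 < rod-14 < rod-6 < rod-7 < rod-17 < rod-8 < rod-4 < rod-15 < rod-3 < rod-5 < rod-10 < rod-9

The consecutive links are each given: rod-1 < rod-14; rod-14 < rod-6; rod-6 < rod-7; rod-7 < rod-17; rod-17 < rod-8; rod-8 < rod-4; rod-4 < rod-15; rod-15 < rod-3; rod-3 < rod-5; rod-5 < rod-10; rod-10 < rod-9.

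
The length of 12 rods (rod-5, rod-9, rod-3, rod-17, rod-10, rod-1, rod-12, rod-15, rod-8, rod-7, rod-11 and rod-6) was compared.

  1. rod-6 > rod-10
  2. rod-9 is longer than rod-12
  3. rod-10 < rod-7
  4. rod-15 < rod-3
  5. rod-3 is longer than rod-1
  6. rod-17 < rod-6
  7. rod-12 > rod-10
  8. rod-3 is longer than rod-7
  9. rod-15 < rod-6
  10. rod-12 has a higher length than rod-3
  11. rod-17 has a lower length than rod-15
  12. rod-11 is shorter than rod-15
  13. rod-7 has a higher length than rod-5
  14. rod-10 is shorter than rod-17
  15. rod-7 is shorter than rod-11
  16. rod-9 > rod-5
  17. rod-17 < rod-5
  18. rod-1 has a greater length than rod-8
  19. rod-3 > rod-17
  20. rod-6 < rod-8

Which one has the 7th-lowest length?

The consecutive relations fix a unique order: rod-10 < rod-17 < rod-5 < rod-7 < rod-11 < rod-15 < rod-6 < rod-8 < rod-1 < rod-3 < rod-12 < rod-9.
Counting 7 from the smallest end gives rod-6.

rod-6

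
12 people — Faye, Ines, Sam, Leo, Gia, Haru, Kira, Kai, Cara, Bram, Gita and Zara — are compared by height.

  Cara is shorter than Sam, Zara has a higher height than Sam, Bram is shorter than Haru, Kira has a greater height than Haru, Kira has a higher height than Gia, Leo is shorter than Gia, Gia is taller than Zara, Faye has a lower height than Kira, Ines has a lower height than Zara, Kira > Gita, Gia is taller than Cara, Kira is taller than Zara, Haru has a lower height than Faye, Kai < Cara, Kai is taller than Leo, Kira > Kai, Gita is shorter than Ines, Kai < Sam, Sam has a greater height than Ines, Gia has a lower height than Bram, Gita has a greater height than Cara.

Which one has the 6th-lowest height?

Sam

Piecing the relations together gives one ordering: Leo < Kai < Cara < Gita < Ines < Sam < Zara < Gia < Bram < Haru < Faye < Kira.
Counting 6 from the smallest end gives Sam.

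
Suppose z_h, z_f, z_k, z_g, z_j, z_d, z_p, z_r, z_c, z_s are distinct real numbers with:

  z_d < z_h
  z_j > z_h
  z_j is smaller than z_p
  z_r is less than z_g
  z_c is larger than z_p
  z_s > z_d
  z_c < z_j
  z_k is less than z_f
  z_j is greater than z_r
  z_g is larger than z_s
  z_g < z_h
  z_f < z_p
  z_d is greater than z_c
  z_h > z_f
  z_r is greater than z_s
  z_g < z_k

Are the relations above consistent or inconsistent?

inconsistent

We have z_p < z_c stated directly, yet also z_c < z_d < z_s < z_r < z_g < z_k < z_f < z_h < z_j < z_p by chaining the others — so z_c < z_p. Contradiction.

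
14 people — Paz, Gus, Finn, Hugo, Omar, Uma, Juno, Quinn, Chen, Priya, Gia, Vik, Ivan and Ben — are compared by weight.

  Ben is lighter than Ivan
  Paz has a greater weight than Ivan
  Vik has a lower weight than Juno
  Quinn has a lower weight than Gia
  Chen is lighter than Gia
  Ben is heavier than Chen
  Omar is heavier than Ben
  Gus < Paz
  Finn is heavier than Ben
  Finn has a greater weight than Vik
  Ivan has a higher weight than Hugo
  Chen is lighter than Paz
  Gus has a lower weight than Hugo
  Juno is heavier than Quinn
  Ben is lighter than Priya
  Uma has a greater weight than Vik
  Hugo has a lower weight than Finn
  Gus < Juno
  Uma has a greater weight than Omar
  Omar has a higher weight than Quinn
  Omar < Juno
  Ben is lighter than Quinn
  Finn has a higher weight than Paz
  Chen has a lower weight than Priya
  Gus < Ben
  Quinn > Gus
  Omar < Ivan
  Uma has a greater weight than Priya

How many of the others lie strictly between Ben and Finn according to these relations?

Chaining upward from Ben reaches: Quinn, Omar, Gia, Ivan, Paz, Priya, Uma, Juno.
Chaining downward from Finn reaches: Gus, Chen, Quinn, Omar, Hugo, Ivan, Vik, Paz.
Strictly between Ben and Finn are those in both lists: Quinn, Omar, Ivan, Paz — 4 elements.

4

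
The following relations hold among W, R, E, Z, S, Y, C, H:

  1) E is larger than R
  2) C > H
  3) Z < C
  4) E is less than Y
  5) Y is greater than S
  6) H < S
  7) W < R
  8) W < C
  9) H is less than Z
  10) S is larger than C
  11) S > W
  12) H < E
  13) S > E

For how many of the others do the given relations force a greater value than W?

5

From W the given relations immediately reach R, C, S.
From those, E, Y — 5 in total.
Nothing else is reachable above W; 5 in all.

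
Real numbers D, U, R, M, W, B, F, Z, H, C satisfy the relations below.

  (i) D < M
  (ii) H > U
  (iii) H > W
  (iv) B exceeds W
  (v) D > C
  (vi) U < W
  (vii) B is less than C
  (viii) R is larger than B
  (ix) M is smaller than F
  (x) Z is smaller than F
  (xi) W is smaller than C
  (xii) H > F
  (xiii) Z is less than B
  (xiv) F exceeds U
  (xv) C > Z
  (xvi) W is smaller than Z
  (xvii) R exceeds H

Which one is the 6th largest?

C

Piecing the relations together gives one ordering: U < W < Z < B < C < D < M < F < H < R.
Counting 6 from the largest end gives C.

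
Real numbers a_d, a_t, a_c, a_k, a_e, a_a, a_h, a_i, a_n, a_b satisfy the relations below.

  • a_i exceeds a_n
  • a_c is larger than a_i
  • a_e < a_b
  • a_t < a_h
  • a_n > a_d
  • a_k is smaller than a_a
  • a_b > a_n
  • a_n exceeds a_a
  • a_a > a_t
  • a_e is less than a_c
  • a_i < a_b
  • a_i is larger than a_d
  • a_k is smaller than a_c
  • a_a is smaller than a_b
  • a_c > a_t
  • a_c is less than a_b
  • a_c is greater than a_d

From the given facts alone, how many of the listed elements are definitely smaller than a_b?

8

From a_b the given relations immediately reach a_a, a_n, a_i, a_e, a_c.
From those, a_d, a_t, a_k — 8 in total.
Nothing else is reachable below a_b; 8 in all.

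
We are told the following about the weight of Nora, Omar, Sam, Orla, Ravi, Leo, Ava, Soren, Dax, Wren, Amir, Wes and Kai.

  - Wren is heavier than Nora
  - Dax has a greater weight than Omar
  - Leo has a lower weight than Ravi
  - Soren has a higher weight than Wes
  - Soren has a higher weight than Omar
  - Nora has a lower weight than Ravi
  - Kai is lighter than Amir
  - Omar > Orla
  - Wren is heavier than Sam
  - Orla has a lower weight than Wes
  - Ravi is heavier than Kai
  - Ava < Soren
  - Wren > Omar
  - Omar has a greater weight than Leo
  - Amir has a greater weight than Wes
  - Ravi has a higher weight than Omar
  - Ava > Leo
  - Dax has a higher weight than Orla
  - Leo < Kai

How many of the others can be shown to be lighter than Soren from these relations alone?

The elements the relations force below Soren are Leo, Ava, Orla, Omar, Wes — no chain reaches any other.
That is 5.

5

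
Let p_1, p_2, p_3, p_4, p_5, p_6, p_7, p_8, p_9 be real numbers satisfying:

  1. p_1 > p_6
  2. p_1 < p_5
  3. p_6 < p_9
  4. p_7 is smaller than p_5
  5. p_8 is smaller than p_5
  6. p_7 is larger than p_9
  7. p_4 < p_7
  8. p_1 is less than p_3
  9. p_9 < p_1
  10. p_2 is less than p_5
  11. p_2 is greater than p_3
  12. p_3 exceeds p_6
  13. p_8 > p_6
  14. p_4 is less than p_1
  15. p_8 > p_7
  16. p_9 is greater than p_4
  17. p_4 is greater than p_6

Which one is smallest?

Chaining upward from p_6: directly above it, p_4, p_9, p_1, p_3, p_8; then p_7, p_2, p_5.
That covers every other element, and nothing is given below p_6, so p_6 is the smallest.

p_6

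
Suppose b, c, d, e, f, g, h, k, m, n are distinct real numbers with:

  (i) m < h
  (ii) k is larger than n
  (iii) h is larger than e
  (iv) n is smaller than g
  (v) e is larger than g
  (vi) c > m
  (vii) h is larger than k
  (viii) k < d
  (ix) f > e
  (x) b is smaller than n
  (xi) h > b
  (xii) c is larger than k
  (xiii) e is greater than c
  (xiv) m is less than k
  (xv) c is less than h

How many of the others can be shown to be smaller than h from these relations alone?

7

The elements the relations force below h are b, n, g, m, k, c, e — no chain reaches any other.
That is 7.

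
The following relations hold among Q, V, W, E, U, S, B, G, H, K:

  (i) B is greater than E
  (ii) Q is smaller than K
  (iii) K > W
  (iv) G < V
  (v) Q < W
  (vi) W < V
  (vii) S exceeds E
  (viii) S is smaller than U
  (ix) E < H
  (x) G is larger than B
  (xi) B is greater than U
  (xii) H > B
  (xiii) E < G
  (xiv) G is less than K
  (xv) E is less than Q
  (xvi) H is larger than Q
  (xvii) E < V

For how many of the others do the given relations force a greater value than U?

The elements the relations force above U are B, G, K, H, V — no chain reaches any other.
That is 5.

5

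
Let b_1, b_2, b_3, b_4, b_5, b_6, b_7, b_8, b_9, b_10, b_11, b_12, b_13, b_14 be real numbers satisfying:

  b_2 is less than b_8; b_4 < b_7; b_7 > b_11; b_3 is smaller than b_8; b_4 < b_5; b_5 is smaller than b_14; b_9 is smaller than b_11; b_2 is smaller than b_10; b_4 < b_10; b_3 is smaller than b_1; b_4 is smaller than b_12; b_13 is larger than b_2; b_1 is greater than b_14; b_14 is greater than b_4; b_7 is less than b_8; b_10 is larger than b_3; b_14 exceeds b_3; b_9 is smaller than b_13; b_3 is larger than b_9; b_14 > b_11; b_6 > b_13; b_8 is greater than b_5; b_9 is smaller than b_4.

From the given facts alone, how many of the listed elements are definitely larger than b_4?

From b_4 the given relations immediately reach b_5, b_12, b_7, b_14, b_10.
From those, b_1, b_8 — 7 in total.
No other element is forced above b_4 by the given relations, so the count is 7.

7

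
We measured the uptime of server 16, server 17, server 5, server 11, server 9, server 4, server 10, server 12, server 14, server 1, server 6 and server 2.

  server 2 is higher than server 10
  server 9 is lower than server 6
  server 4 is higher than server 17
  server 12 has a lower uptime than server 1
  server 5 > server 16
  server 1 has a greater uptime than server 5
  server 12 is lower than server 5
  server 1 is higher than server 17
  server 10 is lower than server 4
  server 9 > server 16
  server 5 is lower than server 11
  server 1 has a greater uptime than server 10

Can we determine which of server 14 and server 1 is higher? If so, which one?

Following every chain through server 14: nothing is chained to server 14.
server 1 is not reached, and no chain runs the other way from server 1 to server 14.
So the given relations leave the order of server 14 and server 1 undetermined.

undetermined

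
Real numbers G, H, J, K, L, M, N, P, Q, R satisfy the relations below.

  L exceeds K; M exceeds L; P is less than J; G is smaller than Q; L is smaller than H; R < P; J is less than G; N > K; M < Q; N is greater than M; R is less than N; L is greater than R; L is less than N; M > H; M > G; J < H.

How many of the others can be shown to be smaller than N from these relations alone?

The elements the relations force below N are K, R, P, J, G, L, H, M — no chain reaches any other.
That is 8.

8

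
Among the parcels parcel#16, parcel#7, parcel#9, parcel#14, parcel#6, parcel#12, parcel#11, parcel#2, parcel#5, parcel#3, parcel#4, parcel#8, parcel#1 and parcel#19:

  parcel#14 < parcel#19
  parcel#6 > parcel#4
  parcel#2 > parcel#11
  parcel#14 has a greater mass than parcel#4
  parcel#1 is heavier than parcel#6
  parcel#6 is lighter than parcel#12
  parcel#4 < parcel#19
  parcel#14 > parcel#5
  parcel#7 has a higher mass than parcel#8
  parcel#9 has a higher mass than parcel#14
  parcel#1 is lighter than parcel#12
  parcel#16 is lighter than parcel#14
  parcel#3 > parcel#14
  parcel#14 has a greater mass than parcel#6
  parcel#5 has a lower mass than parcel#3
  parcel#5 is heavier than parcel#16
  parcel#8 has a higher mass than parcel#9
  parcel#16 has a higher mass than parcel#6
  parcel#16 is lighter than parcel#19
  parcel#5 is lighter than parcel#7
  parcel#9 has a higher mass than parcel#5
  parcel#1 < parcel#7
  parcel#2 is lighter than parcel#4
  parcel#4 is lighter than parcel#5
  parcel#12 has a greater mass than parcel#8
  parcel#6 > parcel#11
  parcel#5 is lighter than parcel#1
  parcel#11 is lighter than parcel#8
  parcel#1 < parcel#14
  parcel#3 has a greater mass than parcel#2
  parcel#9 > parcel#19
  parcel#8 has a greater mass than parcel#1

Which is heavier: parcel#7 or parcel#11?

parcel#7

parcel#11 < parcel#2 and parcel#2 < parcel#4 give parcel#11 < parcel#4.
Then parcel#4 < parcel#6 extends the chain to parcel#6.
Then parcel#6 < parcel#16 extends the chain to parcel#16.
With parcel#16 < parcel#5: parcel#11 < parcel#2 < parcel#4 < parcel#6 < parcel#16 < parcel#5.
Then parcel#5 < parcel#1 extends the chain to parcel#1.
Then parcel#1 < parcel#14 extends the chain to parcel#14.
Then parcel#14 < parcel#19 extends the chain to parcel#19.
Then parcel#19 < parcel#9 extends the chain to parcel#9.
With parcel#9 < parcel#8: parcel#11 < parcel#2 < parcel#4 < parcel#6 < parcel#16 < parcel#5 < parcel#1 < parcel#14 < parcel#19 < parcel#9 < parcel#8.
Then parcel#8 < parcel#7 extends the chain to parcel#7.
So parcel#11 < parcel#7; parcel#7 is the heavier of the two.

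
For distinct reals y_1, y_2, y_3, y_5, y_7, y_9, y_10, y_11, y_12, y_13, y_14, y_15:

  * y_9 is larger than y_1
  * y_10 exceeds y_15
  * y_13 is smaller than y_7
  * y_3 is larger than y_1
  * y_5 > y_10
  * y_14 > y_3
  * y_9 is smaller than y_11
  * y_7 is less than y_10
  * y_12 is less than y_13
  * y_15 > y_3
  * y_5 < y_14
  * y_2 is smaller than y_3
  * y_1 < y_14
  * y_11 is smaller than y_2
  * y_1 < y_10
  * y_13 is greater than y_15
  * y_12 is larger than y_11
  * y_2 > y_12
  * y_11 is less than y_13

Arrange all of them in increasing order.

y_1 < y_9 < y_11 < y_12 < y_2 < y_3 < y_15 < y_13 < y_7 < y_10 < y_5 < y_14

The consecutive links are each given: y_1 < y_9; y_9 < y_11; y_11 < y_12; y_12 < y_2; y_2 < y_3; y_3 < y_15; y_15 < y_13; y_13 < y_7; y_7 < y_10; y_10 < y_5; y_5 < y_14.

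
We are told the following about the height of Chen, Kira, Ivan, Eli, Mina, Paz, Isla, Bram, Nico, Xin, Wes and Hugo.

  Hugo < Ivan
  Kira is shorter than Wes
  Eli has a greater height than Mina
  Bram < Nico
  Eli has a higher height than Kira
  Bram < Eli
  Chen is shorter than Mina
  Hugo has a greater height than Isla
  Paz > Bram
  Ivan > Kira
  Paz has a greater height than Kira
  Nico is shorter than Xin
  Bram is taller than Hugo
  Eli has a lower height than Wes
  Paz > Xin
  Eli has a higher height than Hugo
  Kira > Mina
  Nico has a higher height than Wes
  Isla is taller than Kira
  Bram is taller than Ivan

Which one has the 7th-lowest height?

Bram

Chaining the given pairs: Chen < Mina < Kira < Isla < Hugo < Ivan < Bram < Eli < Wes < Nico < Xin < Paz.
The 7th smallest is Bram.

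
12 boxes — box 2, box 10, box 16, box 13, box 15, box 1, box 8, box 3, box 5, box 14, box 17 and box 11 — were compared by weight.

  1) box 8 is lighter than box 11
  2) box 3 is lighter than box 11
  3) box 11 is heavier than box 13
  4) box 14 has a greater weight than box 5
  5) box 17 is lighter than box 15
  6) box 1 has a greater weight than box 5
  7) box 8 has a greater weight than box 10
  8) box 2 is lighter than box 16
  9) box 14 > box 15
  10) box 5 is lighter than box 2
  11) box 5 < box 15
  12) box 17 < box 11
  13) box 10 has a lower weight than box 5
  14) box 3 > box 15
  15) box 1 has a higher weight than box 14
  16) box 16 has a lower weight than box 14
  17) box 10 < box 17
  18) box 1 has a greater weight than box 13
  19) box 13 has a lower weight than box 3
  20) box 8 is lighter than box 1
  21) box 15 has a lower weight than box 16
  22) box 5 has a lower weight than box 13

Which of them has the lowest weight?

Chaining upward from box 10: directly above it, box 17, box 5, box 8; then box 13, box 15, box 2, box 14, box 1, box 11; then box 16, box 3.
That covers every other element, and nothing is given below box 10, so box 10 is the lowest weight.

box 10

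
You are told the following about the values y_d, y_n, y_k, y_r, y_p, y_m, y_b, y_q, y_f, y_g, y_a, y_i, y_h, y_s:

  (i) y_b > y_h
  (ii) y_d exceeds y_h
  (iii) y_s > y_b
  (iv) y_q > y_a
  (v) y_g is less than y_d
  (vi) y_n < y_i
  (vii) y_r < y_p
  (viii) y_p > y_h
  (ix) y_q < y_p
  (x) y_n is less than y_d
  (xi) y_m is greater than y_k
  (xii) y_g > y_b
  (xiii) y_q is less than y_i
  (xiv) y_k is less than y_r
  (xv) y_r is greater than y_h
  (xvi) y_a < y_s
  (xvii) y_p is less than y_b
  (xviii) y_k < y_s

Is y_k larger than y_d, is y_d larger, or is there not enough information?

y_d

Following the relations from y_k: y_k < y_r < y_p < y_b < y_g < y_d.
So y_d is larger.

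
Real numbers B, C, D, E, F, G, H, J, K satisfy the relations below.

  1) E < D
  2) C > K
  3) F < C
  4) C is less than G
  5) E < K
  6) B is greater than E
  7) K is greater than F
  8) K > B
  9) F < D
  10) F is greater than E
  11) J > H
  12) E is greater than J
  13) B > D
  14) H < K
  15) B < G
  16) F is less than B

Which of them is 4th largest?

The consecutive relations fix a unique order: H < J < E < F < D < B < K < C < G.
The 4th largest is B.

B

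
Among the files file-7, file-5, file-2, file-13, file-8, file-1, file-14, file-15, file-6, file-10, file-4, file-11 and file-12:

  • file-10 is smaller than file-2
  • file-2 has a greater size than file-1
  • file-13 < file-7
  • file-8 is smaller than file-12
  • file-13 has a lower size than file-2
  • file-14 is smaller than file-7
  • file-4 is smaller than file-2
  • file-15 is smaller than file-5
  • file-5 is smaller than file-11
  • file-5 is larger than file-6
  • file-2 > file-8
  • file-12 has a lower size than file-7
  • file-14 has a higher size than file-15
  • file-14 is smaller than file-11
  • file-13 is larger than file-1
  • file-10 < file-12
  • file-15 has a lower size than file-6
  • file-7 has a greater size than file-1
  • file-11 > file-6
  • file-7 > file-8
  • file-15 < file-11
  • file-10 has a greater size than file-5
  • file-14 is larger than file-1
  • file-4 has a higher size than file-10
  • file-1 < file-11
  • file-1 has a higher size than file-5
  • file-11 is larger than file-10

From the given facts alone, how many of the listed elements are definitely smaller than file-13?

The elements the relations force below file-13 are file-15, file-6, file-5, file-1 — no chain reaches any other.
That is 4.

4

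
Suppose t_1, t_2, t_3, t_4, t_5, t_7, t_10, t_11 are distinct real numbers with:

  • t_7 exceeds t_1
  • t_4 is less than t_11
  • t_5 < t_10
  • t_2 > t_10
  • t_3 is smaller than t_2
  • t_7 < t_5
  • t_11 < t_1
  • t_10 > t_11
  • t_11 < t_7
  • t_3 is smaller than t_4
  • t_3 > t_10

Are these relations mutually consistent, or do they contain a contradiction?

We have t_3 < t_4 stated directly, yet also t_4 < t_11 < t_1 < t_7 < t_5 < t_10 < t_3 by chaining the others — so t_4 < t_3. Contradiction.

inconsistent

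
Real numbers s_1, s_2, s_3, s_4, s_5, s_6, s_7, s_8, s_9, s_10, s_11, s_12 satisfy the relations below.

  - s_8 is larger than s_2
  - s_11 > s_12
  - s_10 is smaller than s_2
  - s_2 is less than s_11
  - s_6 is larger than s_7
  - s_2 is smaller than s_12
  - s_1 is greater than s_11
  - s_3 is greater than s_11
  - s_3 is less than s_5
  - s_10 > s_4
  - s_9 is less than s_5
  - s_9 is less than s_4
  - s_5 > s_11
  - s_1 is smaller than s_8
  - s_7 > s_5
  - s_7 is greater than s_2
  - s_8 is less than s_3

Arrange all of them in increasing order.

Each adjacent pair is fixed by a given relation: s_9 < s_4; s_4 < s_10; s_10 < s_2; s_2 < s_12; s_12 < s_11; s_11 < s_1; s_1 < s_8; s_8 < s_3; s_3 < s_5; s_5 < s_7; s_7 < s_6. Chaining them end to end gives the full order.

s_9 < s_4 < s_10 < s_2 < s_12 < s_11 < s_1 < s_8 < s_3 < s_5 < s_7 < s_6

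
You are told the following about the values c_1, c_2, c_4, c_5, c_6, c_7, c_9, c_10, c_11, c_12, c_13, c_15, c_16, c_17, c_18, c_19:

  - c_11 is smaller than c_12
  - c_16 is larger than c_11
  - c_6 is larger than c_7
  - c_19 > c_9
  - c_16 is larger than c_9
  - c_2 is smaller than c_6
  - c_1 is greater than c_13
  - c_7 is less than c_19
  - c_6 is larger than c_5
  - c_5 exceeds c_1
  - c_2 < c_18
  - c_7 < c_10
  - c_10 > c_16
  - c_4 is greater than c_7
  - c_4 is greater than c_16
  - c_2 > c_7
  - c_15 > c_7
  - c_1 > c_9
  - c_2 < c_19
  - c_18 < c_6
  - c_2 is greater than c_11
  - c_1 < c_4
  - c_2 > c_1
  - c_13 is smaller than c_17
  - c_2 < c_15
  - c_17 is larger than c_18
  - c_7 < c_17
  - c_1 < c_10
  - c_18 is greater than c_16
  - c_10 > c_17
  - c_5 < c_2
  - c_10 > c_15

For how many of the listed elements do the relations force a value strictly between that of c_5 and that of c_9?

The relations place c_9 below c_5. An element lies strictly between them when it is forced above c_9 and also forced below c_5.
Above c_9: {c_16, c_1, c_2, c_4, c_18, c_17, c_15, c_6, c_19, c_10}. Below c_5: {c_13, c_1}.
Intersection: {c_1} — 1.

1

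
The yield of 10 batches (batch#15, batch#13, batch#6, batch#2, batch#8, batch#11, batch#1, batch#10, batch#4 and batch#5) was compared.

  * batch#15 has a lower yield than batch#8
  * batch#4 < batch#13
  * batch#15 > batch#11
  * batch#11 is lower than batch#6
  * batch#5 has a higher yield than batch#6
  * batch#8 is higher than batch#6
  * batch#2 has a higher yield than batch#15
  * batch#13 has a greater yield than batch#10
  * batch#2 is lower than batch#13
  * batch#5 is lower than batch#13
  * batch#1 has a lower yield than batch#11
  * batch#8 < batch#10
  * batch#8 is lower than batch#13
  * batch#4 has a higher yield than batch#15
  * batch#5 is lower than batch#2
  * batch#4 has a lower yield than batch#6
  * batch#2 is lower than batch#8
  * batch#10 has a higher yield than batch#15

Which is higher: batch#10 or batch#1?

batch#10

Link the given pairs in sequence: batch#1 < batch#11; batch#11 < batch#15; batch#15 < batch#4; batch#4 < batch#6; batch#6 < batch#5; batch#5 < batch#2; batch#2 < batch#8; batch#8 < batch#10.
Chaining these gives batch#1 < batch#11 < batch#15 < batch#4 < batch#6 < batch#5 < batch#2 < batch#8 < batch#10.
So batch#1 < batch#10; batch#10 is the higher of the two.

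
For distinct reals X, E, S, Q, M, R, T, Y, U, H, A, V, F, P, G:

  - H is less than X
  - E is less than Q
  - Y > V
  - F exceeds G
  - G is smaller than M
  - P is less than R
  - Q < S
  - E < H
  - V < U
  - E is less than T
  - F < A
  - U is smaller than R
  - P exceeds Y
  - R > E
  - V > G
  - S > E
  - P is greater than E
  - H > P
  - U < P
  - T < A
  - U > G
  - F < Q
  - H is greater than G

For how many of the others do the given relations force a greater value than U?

The elements the relations force above U are P, H, R, X — no chain reaches any other.
That is 4.

4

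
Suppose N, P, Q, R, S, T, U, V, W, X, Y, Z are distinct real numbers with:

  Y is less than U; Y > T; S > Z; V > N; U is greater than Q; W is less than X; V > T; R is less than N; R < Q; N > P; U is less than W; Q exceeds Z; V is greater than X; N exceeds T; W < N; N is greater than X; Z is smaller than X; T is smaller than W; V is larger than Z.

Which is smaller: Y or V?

Y < U and U < W give Y < W.
Then W < X extends the chain to X.
Then X < N extends the chain to N.
With N < V: Y < U < W < X < N < V.
So Y < V; Y is the smaller of the two.

Y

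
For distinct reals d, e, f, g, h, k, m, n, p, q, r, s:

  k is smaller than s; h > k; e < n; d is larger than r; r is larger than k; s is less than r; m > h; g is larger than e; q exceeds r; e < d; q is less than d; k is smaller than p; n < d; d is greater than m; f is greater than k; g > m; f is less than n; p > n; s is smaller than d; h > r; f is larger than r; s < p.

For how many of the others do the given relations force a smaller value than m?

4

The elements the relations force below m are k, s, r, h — no chain reaches any other.
That is 4.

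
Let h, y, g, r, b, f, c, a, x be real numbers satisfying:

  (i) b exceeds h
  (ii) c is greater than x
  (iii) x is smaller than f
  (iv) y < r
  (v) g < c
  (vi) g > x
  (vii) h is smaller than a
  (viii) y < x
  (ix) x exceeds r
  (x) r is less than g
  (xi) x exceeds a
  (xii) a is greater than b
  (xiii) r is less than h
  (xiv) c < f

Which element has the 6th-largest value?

The consecutive relations fix a unique order: y < r < h < b < a < x < g < c < f.
The 6th largest is b.

b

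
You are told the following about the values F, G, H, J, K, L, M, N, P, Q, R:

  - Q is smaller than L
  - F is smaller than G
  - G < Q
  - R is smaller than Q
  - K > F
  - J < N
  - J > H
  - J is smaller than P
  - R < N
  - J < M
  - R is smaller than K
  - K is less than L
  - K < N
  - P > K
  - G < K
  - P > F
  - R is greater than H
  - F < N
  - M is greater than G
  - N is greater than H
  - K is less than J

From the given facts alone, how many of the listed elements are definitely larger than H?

8

The elements the relations force above H are R, K, J, P, M, Q, N, L — no chain reaches any other.
That is 8.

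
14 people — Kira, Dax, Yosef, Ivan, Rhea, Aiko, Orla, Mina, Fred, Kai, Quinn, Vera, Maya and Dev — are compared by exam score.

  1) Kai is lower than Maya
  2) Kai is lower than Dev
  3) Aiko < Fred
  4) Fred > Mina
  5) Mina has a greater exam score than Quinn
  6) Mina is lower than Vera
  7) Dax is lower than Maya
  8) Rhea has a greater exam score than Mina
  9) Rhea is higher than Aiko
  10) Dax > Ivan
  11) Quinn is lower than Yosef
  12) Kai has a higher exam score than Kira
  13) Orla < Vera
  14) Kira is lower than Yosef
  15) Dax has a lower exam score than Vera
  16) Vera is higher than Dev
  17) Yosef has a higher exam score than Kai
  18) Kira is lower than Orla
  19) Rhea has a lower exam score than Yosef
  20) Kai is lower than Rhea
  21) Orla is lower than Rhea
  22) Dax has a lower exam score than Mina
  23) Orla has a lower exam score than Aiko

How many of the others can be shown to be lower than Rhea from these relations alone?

Directly below Rhea: Kai, Orla, Aiko, Mina.
One step further: Kira, Dax, Quinn (7 so far).
One step further: Ivan (8 so far).
Nothing else is reachable below Rhea; 8 in all.

8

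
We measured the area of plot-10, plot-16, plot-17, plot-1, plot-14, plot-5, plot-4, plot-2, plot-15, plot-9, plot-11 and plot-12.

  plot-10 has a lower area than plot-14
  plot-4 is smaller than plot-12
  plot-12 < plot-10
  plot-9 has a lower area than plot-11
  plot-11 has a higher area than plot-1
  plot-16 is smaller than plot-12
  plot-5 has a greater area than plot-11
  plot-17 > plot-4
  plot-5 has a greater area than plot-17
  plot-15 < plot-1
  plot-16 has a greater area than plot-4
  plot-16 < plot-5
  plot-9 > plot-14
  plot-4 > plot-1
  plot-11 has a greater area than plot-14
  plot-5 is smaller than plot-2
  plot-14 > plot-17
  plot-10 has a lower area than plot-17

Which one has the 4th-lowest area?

plot-16

Chaining the given pairs: plot-15 < plot-1 < plot-4 < plot-16 < plot-12 < plot-10 < plot-17 < plot-14 < plot-9 < plot-11 < plot-5 < plot-2.
The 4th smallest is plot-16.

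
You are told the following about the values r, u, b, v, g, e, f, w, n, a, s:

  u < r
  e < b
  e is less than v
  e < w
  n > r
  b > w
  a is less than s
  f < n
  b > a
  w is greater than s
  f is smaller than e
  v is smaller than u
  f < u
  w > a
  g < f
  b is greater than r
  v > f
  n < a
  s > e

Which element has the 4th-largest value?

Piecing the relations together gives one ordering: g < f < e < v < u < r < n < a < s < w < b.
The 4th largest is a.

a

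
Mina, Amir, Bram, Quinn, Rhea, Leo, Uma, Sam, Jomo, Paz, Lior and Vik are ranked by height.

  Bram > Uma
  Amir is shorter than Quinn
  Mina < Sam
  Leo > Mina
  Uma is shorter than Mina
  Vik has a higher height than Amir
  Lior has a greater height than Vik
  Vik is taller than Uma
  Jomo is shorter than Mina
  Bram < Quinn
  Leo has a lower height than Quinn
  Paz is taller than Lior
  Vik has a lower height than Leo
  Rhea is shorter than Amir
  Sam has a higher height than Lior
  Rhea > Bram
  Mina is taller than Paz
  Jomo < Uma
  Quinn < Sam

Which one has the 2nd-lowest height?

The consecutive relations fix a unique order: Jomo < Uma < Bram < Rhea < Amir < Vik < Lior < Paz < Mina < Leo < Quinn < Sam.
Counting 2 from the smallest end gives Uma.

Uma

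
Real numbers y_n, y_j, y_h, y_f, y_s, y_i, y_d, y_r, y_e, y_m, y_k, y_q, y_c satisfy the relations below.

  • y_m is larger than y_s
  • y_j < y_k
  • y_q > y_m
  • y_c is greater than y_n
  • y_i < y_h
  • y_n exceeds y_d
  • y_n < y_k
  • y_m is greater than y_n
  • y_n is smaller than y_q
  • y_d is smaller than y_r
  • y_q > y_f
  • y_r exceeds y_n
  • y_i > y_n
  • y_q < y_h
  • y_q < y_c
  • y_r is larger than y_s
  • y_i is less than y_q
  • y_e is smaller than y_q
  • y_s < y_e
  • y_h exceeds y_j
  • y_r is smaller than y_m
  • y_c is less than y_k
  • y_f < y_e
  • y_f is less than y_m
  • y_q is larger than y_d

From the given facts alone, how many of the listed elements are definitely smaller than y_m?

5

Directly below y_m: y_s, y_f, y_n, y_r.
One step further: y_d (5 so far).
No other element is forced below y_m by the given relations, so the count is 5.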